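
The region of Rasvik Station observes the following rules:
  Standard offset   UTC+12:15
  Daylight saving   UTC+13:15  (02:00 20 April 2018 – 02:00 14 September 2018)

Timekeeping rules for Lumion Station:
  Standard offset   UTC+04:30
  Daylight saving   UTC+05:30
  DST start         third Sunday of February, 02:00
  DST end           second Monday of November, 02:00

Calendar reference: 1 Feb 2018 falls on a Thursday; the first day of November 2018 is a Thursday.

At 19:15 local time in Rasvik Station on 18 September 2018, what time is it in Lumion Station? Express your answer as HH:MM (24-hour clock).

12:30

18 September 2018 is outside the daylight-saving period (20 April – 14 September), so Rasvik Station is on standard time, UTC+12:15.
19:15 Rasvik Station − 12h15m = 07:00 UTC.
1 February 2018 is a Thursday, so the first Sunday is February 4 and the third is February 18.
1 November 2018 is a Thursday, so the first Monday is November 5 and the second is November 12.
At the standard offset (UTC+04:30), 07:00 UTC + 4h30m = 11:30 Lumion Station standard time.
The standard-time date in Lumion Station, 18 September 2018, lies within the daylight-saving period (18 February – 12 November), so Lumion Station is on daylight time, UTC+05:30.
07:00 UTC + 5h30m = 12:30 Lumion Station.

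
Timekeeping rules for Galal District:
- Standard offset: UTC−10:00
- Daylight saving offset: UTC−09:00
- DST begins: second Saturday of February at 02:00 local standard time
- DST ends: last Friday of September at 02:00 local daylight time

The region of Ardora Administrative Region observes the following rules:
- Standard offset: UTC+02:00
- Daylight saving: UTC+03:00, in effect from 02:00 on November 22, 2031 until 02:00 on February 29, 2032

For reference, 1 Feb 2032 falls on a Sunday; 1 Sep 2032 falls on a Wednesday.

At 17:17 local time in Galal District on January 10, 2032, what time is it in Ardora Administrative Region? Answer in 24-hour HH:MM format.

06:17

1 February 2032 is a Sunday, so the first Saturday is February 7 and the second is February 14.
1 September 2032 is a Wednesday, so Fridays fall on 3, 10, 17, 24; the last is September 24.
January 10, 2032 is outside the daylight-saving period (14 February – 24 September), so Galal District is on standard time, UTC−10:00.
17:17 Galal District + 10h = 03:17 UTC (rolling into the next day, 11 January 2032).
At the standard offset (UTC+02:00), 03:17 UTC + 2h = 05:17 Ardora Administrative Region standard time.
Daylight saving runs 22 November 2031 – 29 February 2032; the standard-time date in Ardora Administrative Region, January 11, 2032, is inside that window, so Ardora Administrative Region is at UTC+03:00.
03:17 UTC + 3h = 06:17 Ardora Administrative Region.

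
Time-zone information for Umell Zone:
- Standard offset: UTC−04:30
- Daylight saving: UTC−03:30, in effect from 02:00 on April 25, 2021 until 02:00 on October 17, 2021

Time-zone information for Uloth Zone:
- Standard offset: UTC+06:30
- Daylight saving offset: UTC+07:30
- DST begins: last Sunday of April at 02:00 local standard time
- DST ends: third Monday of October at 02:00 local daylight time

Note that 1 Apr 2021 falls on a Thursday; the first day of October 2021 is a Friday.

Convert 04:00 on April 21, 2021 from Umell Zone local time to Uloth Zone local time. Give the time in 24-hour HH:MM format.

April 21, 2021 is outside the daylight-saving period (25 April – 17 October), so Umell Zone is on standard time, UTC−04:30.
04:00 Umell Zone + 4h30m = 08:30 UTC.
1 April 2021 is a Thursday, so Sundays fall on 4, 11, 18, 25; the last is April 25.
1 October 2021 is a Friday, so the first Monday is October 4 and the third is October 18.
At the standard offset (UTC+06:30), 08:30 UTC + 6h30m = 15:00 Uloth Zone standard time.
The standard-time date in Uloth Zone, April 21, 2021, is outside the daylight-saving period (25 April – 18 October), so Uloth Zone is on standard time, UTC+06:30.
08:30 UTC + 6h30m = 15:00 Uloth Zone.

15:00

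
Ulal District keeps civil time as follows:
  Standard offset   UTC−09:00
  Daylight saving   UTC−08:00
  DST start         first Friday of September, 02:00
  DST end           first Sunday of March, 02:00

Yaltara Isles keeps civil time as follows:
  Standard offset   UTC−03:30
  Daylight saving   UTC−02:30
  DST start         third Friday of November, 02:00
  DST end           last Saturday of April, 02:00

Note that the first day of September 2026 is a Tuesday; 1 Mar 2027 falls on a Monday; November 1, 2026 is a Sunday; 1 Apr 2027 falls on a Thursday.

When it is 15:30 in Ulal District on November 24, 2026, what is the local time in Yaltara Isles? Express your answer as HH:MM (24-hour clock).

1 September 2026 is a Tuesday, so the first Friday is September 4.
1 March 2027 is a Monday, so the first Sunday is March 7.
Daylight saving runs 4 September 2026 – 7 March 2027; November 24, 2026 is inside that window, so Ulal District is at UTC−08:00.
15:30 Ulal District + 8h = 23:30 UTC.
1 November 2026 is a Sunday, so the first Friday is November 6 and the third is November 20.
1 April 2027 is a Thursday, so Saturdays fall on 3, 10, 17, 24; the last is April 24.
At the standard offset (UTC−03:30), 23:30 UTC − 3h30m = 20:00 Yaltara Isles standard time.
The standard-time date in Yaltara Isles, November 24, 2026, falls between 20 November 2026 and 24 April 2027, so daylight saving is in effect and Yaltara Isles is at UTC−02:30.
23:30 UTC − 2h30m = 21:00 Yaltara Isles.

21:00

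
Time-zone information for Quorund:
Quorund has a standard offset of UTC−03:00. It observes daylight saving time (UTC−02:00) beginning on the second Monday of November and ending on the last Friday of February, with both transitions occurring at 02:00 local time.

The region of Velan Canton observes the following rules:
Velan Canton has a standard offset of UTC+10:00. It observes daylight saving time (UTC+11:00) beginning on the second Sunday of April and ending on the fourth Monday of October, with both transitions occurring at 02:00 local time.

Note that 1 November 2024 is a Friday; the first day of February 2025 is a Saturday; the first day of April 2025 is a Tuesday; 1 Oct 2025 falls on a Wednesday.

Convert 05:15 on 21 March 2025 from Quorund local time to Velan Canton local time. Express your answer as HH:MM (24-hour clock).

1 November 2024 is a Friday, so the first Monday is November 4 and the second is November 11.
1 February 2025 is a Saturday, so Fridays fall on 7, 14, 21, 28; the last is February 28.
21 March 2025 is outside the daylight-saving period (11 November 2024 – 28 February 2025), so Quorund is on standard time, UTC−03:00.
05:15 Quorund + 3h = 08:15 UTC.
1 April 2025 is a Tuesday, so the first Sunday is April 6 and the second is April 13.
1 October 2025 is a Wednesday, so the first Monday is October 6 and the fourth is October 27.
At the standard offset (UTC+10:00), 08:15 UTC + 10h = 18:15 Velan Canton standard time.
Daylight saving runs 13 April – 27 October; the standard-time date in Velan Canton, 21 March 2025, is outside that window, so Velan Canton is on standard time at UTC+10:00.
08:15 UTC + 10h = 18:15 Velan Canton.

18:15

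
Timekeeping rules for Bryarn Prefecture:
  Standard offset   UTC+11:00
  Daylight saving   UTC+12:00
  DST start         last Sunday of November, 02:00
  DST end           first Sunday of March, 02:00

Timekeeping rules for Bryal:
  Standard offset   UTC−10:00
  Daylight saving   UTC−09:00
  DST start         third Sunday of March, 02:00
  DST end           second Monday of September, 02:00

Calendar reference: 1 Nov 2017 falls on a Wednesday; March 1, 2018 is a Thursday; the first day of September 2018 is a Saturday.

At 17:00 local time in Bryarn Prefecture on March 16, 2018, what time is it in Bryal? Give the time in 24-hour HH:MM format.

20:00

1 November 2017 is a Wednesday, so Sundays fall on 5, 12, 19, 26; the last is November 26.
1 March 2018 is a Thursday, so the first Sunday is March 4.
Daylight saving runs 26 November 2017 – 4 March 2018; March 16, 2018 is outside that window, so Bryarn Prefecture is on standard time at UTC+11:00.
17:00 Bryarn Prefecture − 11h = 06:00 UTC.
1 March 2018 is a Thursday, so the first Sunday is March 4 and the third is March 18.
1 September 2018 is a Saturday, so the first Monday is September 3 and the second is September 10.
At the standard offset (UTC−10:00), 06:00 UTC − 10h = 20:00 Bryal standard time (rolling into the previous day, 15 March 2018).
Daylight saving runs 18 March – 10 September; the standard-time date in Bryal, March 15, 2018, is outside that window, so Bryal is on standard time at UTC−10:00.
06:00 UTC − 10h = 20:00 Bryal (rolling into the previous day, 15 March 2018).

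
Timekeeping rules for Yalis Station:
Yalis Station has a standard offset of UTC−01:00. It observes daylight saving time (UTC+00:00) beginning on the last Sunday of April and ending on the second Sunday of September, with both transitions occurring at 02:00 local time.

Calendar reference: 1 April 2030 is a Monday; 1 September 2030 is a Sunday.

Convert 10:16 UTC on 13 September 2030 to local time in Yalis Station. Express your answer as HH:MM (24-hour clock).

1 April 2030 is a Monday, so Sundays fall on 7, 14, 21, 28; the last is April 28.
1 September 2030 is a Sunday, so the first Sunday is September 1 and the second is September 8.
At the standard offset (UTC−01:00), 10:16 UTC − 1h = 09:16 Yalis Station standard time.
Daylight saving runs 28 April – 8 September; the standard-time date in Yalis Station, 13 September 2030, is outside that window, so Yalis Station is on standard time at UTC−01:00.
10:16 UTC − 1h = 09:16 local.

09:16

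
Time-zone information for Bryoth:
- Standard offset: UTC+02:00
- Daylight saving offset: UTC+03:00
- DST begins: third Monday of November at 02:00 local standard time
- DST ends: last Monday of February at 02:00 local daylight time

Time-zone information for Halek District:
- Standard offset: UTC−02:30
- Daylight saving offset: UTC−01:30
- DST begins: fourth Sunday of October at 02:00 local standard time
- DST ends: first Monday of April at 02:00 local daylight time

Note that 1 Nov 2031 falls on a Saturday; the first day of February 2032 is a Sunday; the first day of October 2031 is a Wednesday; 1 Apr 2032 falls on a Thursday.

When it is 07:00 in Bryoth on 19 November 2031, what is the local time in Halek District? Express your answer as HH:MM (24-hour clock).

02:30

1 November 2031 is a Saturday, so the first Monday is November 3 and the third is November 17.
1 February 2032 is a Sunday, so Mondays fall on 2, 9, 16, 23; the last is February 23.
19 November 2031 falls between 17 November 2031 and 23 February 2032, so daylight saving is in effect and Bryoth is at UTC+03:00.
07:00 Bryoth − 3h = 04:00 UTC.
1 October 2031 is a Wednesday, so the first Sunday is October 5 and the fourth is October 26.
1 April 2032 is a Thursday, so the first Monday is April 5.
At the standard offset (UTC−02:30), 04:00 UTC − 2h30m = 01:30 Halek District standard time.
Daylight saving runs 26 October 2031 – 5 April 2032; the standard-time date in Halek District, 19 November 2031, is inside that window, so Halek District is at UTC−01:30.
04:00 UTC − 1h30m = 02:30 Halek District.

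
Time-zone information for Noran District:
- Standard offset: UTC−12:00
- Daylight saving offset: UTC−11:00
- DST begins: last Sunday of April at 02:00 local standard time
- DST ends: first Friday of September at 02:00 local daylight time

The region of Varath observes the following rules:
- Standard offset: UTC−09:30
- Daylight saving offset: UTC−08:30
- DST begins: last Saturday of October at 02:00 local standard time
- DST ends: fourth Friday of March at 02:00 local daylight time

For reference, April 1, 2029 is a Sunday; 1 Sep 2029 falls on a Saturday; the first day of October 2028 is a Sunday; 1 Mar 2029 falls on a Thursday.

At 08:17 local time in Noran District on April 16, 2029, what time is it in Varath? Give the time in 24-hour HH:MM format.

1 April 2029 is a Sunday, so Sundays fall on 1, 8, 15, 22, 29; the last is April 29.
1 September 2029 is a Saturday, so the first Friday is September 7.
Daylight saving runs 29 April – 7 September; April 16, 2029 is outside that window, so Noran District is on standard time at UTC−12:00.
08:17 Noran District + 12h = 20:17 UTC.
1 October 2028 is a Sunday, so Saturdays fall on 7, 14, 21, 28; the last is October 28.
1 March 2029 is a Thursday, so the first Friday is March 2 and the fourth is March 23.
At the standard offset (UTC−09:30), 20:17 UTC − 9h30m = 10:47 Varath standard time.
The standard-time date in Varath, April 16, 2029, is outside the daylight-saving period (28 October 2028 – 23 March 2029), so Varath is on standard time, UTC−09:30.
20:17 UTC − 9h30m = 10:47 Varath.

10:47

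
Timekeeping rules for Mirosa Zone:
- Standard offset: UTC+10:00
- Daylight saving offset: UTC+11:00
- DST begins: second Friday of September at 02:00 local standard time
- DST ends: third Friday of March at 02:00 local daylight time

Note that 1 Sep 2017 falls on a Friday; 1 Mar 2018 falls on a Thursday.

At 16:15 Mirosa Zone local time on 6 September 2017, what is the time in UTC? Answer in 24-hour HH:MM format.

06:15

1 September 2017 is a Friday, so the first Friday is September 1 and the second is September 8.
1 March 2018 is a Thursday, so the first Friday is March 2 and the third is March 16.
Daylight saving runs 8 September 2017 – 16 March 2018; 6 September 2017 is outside that window, so Mirosa Zone is on standard time at UTC+10:00.
16:15 local − 10h = 06:15 UTC.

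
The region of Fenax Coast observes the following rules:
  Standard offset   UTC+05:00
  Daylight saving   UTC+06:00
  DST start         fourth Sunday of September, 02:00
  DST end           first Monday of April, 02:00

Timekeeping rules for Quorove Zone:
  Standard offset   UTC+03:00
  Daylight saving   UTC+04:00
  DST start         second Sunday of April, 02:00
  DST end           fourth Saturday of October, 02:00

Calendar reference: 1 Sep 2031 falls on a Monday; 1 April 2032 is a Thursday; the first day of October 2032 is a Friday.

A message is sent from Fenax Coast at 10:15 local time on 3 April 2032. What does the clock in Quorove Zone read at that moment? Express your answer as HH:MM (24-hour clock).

1 September 2031 is a Monday, so the first Sunday is September 7 and the fourth is September 28.
1 April 2032 is a Thursday, so the first Monday is April 5.
3 April 2032 falls between 28 September 2031 and 5 April 2032, so daylight saving is in effect and Fenax Coast is at UTC+06:00.
10:15 Fenax Coast − 6h = 04:15 UTC.
1 April 2032 is a Thursday, so the first Sunday is April 4 and the second is April 11.
1 October 2032 is a Friday, so the first Saturday is October 2 and the fourth is October 23.
At the standard offset (UTC+03:00), 04:15 UTC + 3h = 07:15 Quorove Zone standard time.
Daylight saving runs 11 April – 23 October; the standard-time date in Quorove Zone, 3 April 2032, is outside that window, so Quorove Zone is on standard time at UTC+03:00.
04:15 UTC + 3h = 07:15 Quorove Zone.

07:15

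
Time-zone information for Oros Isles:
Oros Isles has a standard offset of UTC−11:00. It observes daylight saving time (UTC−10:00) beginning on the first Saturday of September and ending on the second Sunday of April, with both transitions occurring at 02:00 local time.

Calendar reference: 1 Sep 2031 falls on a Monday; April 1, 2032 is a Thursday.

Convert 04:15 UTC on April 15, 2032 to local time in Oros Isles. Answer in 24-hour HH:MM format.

17:15

1 September 2031 is a Monday, so the first Saturday is September 6.
1 April 2032 is a Thursday, so the first Sunday is April 4 and the second is April 11.
At the standard offset (UTC−11:00), 04:15 UTC − 11h = 17:15 Oros Isles standard time (rolling into the previous day, 14 April 2032).
The standard-time date in Oros Isles, April 14, 2032, does not fall between 6 September 2031 and 11 April 2032, so daylight saving is not in effect and Oros Isles is at UTC−11:00.
04:15 UTC − 11h = 17:15 local (rolling into the previous day, 14 April 2032).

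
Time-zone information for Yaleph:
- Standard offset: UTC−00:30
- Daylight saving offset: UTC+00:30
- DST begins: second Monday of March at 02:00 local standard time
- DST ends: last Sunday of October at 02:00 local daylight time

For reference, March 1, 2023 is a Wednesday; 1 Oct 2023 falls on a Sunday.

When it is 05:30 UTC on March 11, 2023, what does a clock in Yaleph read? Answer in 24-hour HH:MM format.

05:00

1 March 2023 is a Wednesday, so the first Monday is March 6 and the second is March 13.
1 October 2023 is a Sunday, so Sundays fall on 1, 8, 15, 22, 29; the last is October 29.
At the standard offset (UTC−00:30), 05:30 UTC − 0h30m = 05:00 Yaleph standard time.
The standard-time date in Yaleph, March 11, 2023, does not fall between 13 March and 29 October, so daylight saving is not in effect and Yaleph is at UTC−00:30.
05:30 UTC − 0h30m = 05:00 local.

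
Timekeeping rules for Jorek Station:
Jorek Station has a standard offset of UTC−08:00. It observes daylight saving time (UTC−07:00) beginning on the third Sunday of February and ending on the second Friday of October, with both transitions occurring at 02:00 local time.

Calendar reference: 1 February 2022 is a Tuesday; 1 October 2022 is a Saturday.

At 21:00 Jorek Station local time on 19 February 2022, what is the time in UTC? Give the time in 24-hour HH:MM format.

1 February 2022 is a Tuesday, so the first Sunday is February 6 and the third is February 20.
1 October 2022 is a Saturday, so the first Friday is October 7 and the second is October 14.
Daylight saving runs 20 February – 14 October; 19 February 2022 is outside that window, so Jorek Station is on standard time at UTC−08:00.
21:00 local + 8h = 05:00 UTC (rolling into the next day, 20 February 2022).

05:00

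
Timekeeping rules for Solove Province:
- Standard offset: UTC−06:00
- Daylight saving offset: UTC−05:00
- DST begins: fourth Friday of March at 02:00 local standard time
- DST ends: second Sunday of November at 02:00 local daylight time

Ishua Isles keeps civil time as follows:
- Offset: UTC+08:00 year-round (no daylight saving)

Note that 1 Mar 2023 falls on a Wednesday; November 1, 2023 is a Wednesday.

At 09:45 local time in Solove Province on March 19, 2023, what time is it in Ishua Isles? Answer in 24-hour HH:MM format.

1 March 2023 is a Wednesday, so the first Friday is March 3 and the fourth is March 24.
1 November 2023 is a Wednesday, so the first Sunday is November 5 and the second is November 12.
Daylight saving runs 24 March – 12 November; March 19, 2023 is outside that window, so Solove Province is on standard time at UTC−06:00.
09:45 Solove Province + 6h = 15:45 UTC.
Ishua Isles has no daylight saving, so its offset is UTC+08:00 year-round.
15:45 UTC + 8h = 23:45 Ishua Isles.

23:45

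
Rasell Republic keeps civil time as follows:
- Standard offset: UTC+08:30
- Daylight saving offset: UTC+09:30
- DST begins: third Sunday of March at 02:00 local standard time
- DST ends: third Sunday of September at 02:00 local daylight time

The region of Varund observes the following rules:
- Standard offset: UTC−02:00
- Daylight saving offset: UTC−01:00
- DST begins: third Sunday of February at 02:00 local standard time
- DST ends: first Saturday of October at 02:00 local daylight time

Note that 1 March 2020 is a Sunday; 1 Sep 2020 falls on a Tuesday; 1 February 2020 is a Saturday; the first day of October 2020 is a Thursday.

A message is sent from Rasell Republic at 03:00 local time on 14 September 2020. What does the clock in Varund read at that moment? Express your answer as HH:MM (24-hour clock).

16:30

1 March 2020 is a Sunday, so the first Sunday is March 1 and the third is March 15.
1 September 2020 is a Tuesday, so the first Sunday is September 6 and the third is September 20.
Daylight saving runs 15 March – 20 September; 14 September 2020 is inside that window, so Rasell Republic is at UTC+09:30.
03:00 Rasell Republic − 9h30m = 17:30 UTC (rolling into the previous day, 13 September 2020).
1 February 2020 is a Saturday, so the first Sunday is February 2 and the third is February 16.
1 October 2020 is a Thursday, so the first Saturday is October 3.
At the standard offset (UTC−02:00), 17:30 UTC − 2h = 15:30 Varund standard time.
The standard-time date in Varund, 13 September 2020, falls between 16 February and 3 October, so daylight saving is in effect and Varund is at UTC−01:00.
17:30 UTC − 1h = 16:30 Varund.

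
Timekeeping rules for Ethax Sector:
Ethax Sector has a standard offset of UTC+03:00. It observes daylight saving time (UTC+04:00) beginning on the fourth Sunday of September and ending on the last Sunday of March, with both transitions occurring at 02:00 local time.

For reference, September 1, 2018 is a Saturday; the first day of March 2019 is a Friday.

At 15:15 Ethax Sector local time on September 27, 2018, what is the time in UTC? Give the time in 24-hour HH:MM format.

1 September 2018 is a Saturday, so the first Sunday is September 2 and the fourth is September 23.
1 March 2019 is a Friday, so Sundays fall on 3, 10, 17, 24, 31; the last is March 31.
Daylight saving runs 23 September 2018 – 31 March 2019; September 27, 2018 is inside that window, so Ethax Sector is at UTC+04:00.
15:15 local − 4h = 11:15 UTC.

11:15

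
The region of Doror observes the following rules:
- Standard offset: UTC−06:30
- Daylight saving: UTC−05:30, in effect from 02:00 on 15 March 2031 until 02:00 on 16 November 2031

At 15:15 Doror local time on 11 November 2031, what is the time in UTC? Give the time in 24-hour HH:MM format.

11 November 2031 falls between 15 March and 16 November, so daylight saving is in effect and Doror is at UTC−05:30.
15:15 local + 5h30m = 20:45 UTC.

20:45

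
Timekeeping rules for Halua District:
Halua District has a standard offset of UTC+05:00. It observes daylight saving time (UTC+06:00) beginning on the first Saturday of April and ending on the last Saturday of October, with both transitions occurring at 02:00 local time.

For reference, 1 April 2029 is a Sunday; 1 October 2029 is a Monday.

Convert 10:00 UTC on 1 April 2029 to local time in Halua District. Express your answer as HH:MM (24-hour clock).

1 April 2029 is a Sunday, so the first Saturday is April 7.
1 October 2029 is a Monday, so Saturdays fall on 6, 13, 20, 27; the last is October 27.
At the standard offset (UTC+05:00), 10:00 UTC + 5h = 15:00 Halua District standard time.
The standard-time date in Halua District, 1 April 2029, is outside the daylight-saving period (7 April – 27 October), so Halua District is on standard time, UTC+05:00.
10:00 UTC + 5h = 15:00 local.

15:00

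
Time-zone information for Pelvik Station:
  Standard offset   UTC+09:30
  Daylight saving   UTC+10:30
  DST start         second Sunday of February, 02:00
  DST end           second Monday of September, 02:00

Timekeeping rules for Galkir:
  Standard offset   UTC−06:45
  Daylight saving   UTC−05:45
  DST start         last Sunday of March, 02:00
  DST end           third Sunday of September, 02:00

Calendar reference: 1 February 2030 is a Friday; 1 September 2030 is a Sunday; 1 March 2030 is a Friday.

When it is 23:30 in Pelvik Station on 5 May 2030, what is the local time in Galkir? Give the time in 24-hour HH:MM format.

1 February 2030 is a Friday, so the first Sunday is February 3 and the second is February 10.
1 September 2030 is a Sunday, so the first Monday is September 2 and the second is September 9.
5 May 2030 falls between 10 February and 9 September, so daylight saving is in effect and Pelvik Station is at UTC+10:30.
23:30 Pelvik Station − 10h30m = 13:00 UTC.
1 March 2030 is a Friday, so Sundays fall on 3, 10, 17, 24, 31; the last is March 31.
1 September 2030 is a Sunday, so the first Sunday is September 1 and the third is September 15.
At the standard offset (UTC−06:45), 13:00 UTC − 6h45m = 06:15 Galkir standard time.
Daylight saving runs 31 March – 15 September; the standard-time date in Galkir, 5 May 2030, is inside that window, so Galkir is at UTC−05:45.
13:00 UTC − 5h45m = 07:15 Galkir.

07:15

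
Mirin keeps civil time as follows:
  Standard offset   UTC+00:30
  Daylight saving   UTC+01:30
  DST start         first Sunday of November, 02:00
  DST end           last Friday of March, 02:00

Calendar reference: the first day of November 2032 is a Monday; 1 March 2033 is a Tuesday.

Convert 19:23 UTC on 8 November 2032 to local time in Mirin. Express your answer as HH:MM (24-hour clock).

1 November 2032 is a Monday, so the first Sunday is November 7.
1 March 2033 is a Tuesday, so Fridays fall on 4, 11, 18, 25; the last is March 25.
At the standard offset (UTC+00:30), 19:23 UTC + 0h30m = 19:53 Mirin standard time.
The standard-time date in Mirin, 8 November 2032, lies within the daylight-saving period (7 November 2032 – 25 March 2033), so Mirin is on daylight time, UTC+01:30.
19:23 UTC + 1h30m = 20:53 local.

20:53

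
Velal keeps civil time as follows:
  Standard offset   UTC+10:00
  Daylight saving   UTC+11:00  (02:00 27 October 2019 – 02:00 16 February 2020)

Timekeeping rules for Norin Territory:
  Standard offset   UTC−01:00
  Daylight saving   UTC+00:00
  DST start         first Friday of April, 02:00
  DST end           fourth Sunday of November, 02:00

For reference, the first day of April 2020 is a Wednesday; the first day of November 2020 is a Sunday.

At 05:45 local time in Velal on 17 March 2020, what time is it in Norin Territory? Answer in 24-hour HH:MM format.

18:45

17 March 2020 is outside the daylight-saving period (27 October 2019 – 16 February 2020), so Velal is on standard time, UTC+10:00.
05:45 Velal − 10h = 19:45 UTC (rolling into the previous day, 16 March 2020).
1 April 2020 is a Wednesday, so the first Friday is April 3.
1 November 2020 is a Sunday, so the first Sunday is November 1 and the fourth is November 22.
At the standard offset (UTC−01:00), 19:45 UTC − 1h = 18:45 Norin Territory standard time.
The standard-time date in Norin Territory, 16 March 2020, is outside the daylight-saving period (3 April – 22 November), so Norin Territory is on standard time, UTC−01:00.
19:45 UTC − 1h = 18:45 Norin Territory.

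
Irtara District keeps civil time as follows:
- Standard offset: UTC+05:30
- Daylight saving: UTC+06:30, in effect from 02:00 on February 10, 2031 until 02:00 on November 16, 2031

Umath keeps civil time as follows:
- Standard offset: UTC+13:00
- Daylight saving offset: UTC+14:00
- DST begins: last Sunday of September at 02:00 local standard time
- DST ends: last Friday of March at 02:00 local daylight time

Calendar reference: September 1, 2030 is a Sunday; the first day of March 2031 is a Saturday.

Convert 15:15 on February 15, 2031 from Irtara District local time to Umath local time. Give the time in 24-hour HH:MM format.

Daylight saving runs 10 February – 16 November; February 15, 2031 is inside that window, so Irtara District is at UTC+06:30.
15:15 Irtara District − 6h30m = 08:45 UTC.
1 September 2030 is a Sunday, so Sundays fall on 1, 8, 15, 22, 29; the last is September 29.
1 March 2031 is a Saturday, so Fridays fall on 7, 14, 21, 28; the last is March 28.
At the standard offset (UTC+13:00), 08:45 UTC + 13h = 21:45 Umath standard time.
The standard-time date in Umath, February 15, 2031, falls between 29 September 2030 and 28 March 2031, so daylight saving is in effect and Umath is at UTC+14:00.
08:45 UTC + 14h = 22:45 Umath.

22:45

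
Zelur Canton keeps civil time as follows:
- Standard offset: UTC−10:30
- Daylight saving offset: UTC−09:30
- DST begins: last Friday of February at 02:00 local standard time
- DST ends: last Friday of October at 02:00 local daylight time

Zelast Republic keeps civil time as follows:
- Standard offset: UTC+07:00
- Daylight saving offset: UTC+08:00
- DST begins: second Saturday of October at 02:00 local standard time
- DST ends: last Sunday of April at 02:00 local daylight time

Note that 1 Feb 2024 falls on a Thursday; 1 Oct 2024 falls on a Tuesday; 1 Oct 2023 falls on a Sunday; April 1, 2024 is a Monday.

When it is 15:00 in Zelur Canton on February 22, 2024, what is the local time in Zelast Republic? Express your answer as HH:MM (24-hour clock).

1 February 2024 is a Thursday, so Fridays fall on 2, 9, 16, 23; the last is February 23.
1 October 2024 is a Tuesday, so Fridays fall on 4, 11, 18, 25; the last is October 25.
February 22, 2024 is outside the daylight-saving period (23 February – 25 October), so Zelur Canton is on standard time, UTC−10:30.
15:00 Zelur Canton + 10h30m = 01:30 UTC (rolling into the next day, 23 February 2024).
1 October 2023 is a Sunday, so the first Saturday is October 7 and the second is October 14.
1 April 2024 is a Monday, so Sundays fall on 7, 14, 21, 28; the last is April 28.
At the standard offset (UTC+07:00), 01:30 UTC + 7h = 08:30 Zelast Republic standard time.
Daylight saving runs 14 October 2023 – 28 April 2024; the standard-time date in Zelast Republic, February 23, 2024, is inside that window, so Zelast Republic is at UTC+08:00.
01:30 UTC + 8h = 09:30 Zelast Republic.

09:30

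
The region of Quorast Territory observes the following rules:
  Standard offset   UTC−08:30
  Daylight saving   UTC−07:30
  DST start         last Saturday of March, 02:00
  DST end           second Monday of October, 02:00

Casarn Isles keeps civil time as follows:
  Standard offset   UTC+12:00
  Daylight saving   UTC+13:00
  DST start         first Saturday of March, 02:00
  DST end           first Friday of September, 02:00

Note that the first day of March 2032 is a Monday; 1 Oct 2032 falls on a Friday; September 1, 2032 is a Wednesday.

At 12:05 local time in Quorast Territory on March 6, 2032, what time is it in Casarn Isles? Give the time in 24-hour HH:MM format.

1 March 2032 is a Monday, so Saturdays fall on 6, 13, 20, 27; the last is March 27.
1 October 2032 is a Friday, so the first Monday is October 4 and the second is October 11.
Daylight saving runs 27 March – 11 October; March 6, 2032 is outside that window, so Quorast Territory is on standard time at UTC−08:30.
12:05 Quorast Territory + 8h30m = 20:35 UTC.
1 March 2032 is a Monday, so the first Saturday is March 6.
1 September 2032 is a Wednesday, so the first Friday is September 3.
At the standard offset (UTC+12:00), 20:35 UTC + 12h = 08:35 Casarn Isles standard time (rolling into the next day, 7 March 2032).
The standard-time date in Casarn Isles, March 7, 2032, falls between 6 March and 3 September, so daylight saving is in effect and Casarn Isles is at UTC+13:00.
20:35 UTC + 13h = 09:35 Casarn Isles (rolling into the next day, 7 March 2032).

09:35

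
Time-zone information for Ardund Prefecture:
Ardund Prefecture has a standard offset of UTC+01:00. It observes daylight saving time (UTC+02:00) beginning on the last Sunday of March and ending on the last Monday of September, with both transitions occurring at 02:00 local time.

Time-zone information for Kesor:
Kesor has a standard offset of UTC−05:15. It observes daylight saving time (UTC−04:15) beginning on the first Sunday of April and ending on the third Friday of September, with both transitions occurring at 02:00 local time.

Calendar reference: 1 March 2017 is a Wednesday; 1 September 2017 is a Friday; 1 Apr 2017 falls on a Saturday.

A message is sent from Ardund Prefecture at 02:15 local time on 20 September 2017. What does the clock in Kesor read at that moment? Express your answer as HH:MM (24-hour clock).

19:00

1 March 2017 is a Wednesday, so Sundays fall on 5, 12, 19, 26; the last is March 26.
1 September 2017 is a Friday, so Mondays fall on 4, 11, 18, 25; the last is September 25.
20 September 2017 lies within the daylight-saving period (26 March – 25 September), so Ardund Prefecture is on daylight time, UTC+02:00.
02:15 Ardund Prefecture − 2h = 00:15 UTC.
1 April 2017 is a Saturday, so the first Sunday is April 2.
1 September 2017 is a Friday, so the first Friday is September 1 and the third is September 15.
At the standard offset (UTC−05:15), 00:15 UTC − 5h15m = 19:00 Kesor standard time (rolling into the previous day, 19 September 2017).
The standard-time date in Kesor, 19 September 2017, is outside the daylight-saving period (2 April – 15 September), so Kesor is on standard time, UTC−05:15.
00:15 UTC − 5h15m = 19:00 Kesor (rolling into the previous day, 19 September 2017).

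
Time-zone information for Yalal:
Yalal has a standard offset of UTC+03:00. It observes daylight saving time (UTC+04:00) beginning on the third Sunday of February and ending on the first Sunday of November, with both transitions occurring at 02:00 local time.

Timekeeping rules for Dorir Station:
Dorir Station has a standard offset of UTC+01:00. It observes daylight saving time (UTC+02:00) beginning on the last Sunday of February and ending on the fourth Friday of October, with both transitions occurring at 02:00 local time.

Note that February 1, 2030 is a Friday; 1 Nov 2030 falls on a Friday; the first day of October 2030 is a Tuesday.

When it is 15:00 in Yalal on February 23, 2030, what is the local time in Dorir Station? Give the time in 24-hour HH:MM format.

12:00

1 February 2030 is a Friday, so the first Sunday is February 3 and the third is February 17.
1 November 2030 is a Friday, so the first Sunday is November 3.
Daylight saving runs 17 February – 3 November; February 23, 2030 is inside that window, so Yalal is at UTC+04:00.
15:00 Yalal − 4h = 11:00 UTC.
1 February 2030 is a Friday, so Sundays fall on 3, 10, 17, 24; the last is February 24.
1 October 2030 is a Tuesday, so the first Friday is October 4 and the fourth is October 25.
At the standard offset (UTC+01:00), 11:00 UTC + 1h = 12:00 Dorir Station standard time.
The standard-time date in Dorir Station, February 23, 2030, is outside the daylight-saving period (24 February – 25 October), so Dorir Station is on standard time, UTC+01:00.
11:00 UTC + 1h = 12:00 Dorir Station.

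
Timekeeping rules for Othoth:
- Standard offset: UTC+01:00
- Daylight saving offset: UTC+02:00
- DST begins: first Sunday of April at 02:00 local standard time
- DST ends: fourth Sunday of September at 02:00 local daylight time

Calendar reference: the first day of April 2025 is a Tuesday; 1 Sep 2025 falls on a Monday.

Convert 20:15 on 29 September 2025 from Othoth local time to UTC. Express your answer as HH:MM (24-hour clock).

19:15

1 April 2025 is a Tuesday, so the first Sunday is April 6.
1 September 2025 is a Monday, so the first Sunday is September 7 and the fourth is September 28.
29 September 2025 is outside the daylight-saving period (6 April – 28 September), so Othoth is on standard time, UTC+01:00.
20:15 local − 1h = 19:15 UTC.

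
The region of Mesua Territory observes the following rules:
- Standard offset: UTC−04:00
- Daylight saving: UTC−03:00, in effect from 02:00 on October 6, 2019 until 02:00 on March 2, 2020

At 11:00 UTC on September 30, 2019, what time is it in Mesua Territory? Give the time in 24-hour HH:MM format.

At the standard offset (UTC−04:00), 11:00 UTC − 4h = 07:00 Mesua Territory standard time.
Daylight saving runs 6 October 2019 – 2 March 2020; the standard-time date in Mesua Territory, September 30, 2019, is outside that window, so Mesua Territory is on standard time at UTC−04:00.
11:00 UTC − 4h = 07:00 local.

07:00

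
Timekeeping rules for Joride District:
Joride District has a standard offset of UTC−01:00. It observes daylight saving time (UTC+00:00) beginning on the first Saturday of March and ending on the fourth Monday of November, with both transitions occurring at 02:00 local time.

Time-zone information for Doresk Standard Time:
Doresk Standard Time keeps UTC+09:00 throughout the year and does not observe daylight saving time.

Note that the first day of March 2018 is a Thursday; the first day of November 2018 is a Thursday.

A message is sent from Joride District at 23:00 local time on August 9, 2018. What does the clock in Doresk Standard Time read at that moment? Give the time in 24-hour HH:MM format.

1 March 2018 is a Thursday, so the first Saturday is March 3.
1 November 2018 is a Thursday, so the first Monday is November 5 and the fourth is November 26.
August 9, 2018 lies within the daylight-saving period (3 March – 26 November), so Joride District is on daylight time, UTC+00:00.
23:00 Joride District − 0h = 23:00 UTC.
Doresk Standard Time stays on UTC+09:00 all year.
23:00 UTC + 9h = 08:00 Doresk Standard Time (rolling into the next day, 10 August 2018).

08:00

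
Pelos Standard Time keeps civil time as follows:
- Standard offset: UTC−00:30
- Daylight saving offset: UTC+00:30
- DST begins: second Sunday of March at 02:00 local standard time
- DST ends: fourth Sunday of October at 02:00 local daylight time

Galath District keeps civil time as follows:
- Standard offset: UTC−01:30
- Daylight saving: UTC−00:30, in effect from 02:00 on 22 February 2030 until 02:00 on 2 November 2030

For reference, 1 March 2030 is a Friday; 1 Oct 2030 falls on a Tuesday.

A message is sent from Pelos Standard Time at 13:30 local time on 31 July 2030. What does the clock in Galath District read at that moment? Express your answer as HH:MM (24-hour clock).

12:30

1 March 2030 is a Friday, so the first Sunday is March 3 and the second is March 10.
1 October 2030 is a Tuesday, so the first Sunday is October 6 and the fourth is October 27.
31 July 2030 falls between 10 March and 27 October, so daylight saving is in effect and Pelos Standard Time is at UTC+00:30.
13:30 Pelos Standard Time − 0h30m = 13:00 UTC.
At the standard offset (UTC−01:30), 13:00 UTC − 1h30m = 11:30 Galath District standard time.
Daylight saving runs 22 February – 2 November; the standard-time date in Galath District, 31 July 2030, is inside that window, so Galath District is at UTC−00:30.
13:00 UTC − 0h30m = 12:30 Galath District.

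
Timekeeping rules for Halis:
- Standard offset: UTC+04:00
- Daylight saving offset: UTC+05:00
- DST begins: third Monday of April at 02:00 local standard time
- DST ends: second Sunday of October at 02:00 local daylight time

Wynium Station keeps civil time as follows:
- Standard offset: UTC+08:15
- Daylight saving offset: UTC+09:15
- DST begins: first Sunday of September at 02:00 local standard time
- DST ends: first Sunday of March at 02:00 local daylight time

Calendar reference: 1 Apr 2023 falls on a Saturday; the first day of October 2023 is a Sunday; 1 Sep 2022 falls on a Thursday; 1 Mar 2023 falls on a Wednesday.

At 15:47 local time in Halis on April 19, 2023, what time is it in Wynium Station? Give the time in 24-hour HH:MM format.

1 April 2023 is a Saturday, so the first Monday is April 3 and the third is April 17.
1 October 2023 is a Sunday, so the first Sunday is October 1 and the second is October 8.
Daylight saving runs 17 April – 8 October; April 19, 2023 is inside that window, so Halis is at UTC+05:00.
15:47 Halis − 5h = 10:47 UTC.
1 September 2022 is a Thursday, so the first Sunday is September 4.
1 March 2023 is a Wednesday, so the first Sunday is March 5.
At the standard offset (UTC+08:15), 10:47 UTC + 8h15m = 19:02 Wynium Station standard time.
The standard-time date in Wynium Station, April 19, 2023, is outside the daylight-saving period (4 September 2022 – 5 March 2023), so Wynium Station is on standard time, UTC+08:15.
10:47 UTC + 8h15m = 19:02 Wynium Station.

19:02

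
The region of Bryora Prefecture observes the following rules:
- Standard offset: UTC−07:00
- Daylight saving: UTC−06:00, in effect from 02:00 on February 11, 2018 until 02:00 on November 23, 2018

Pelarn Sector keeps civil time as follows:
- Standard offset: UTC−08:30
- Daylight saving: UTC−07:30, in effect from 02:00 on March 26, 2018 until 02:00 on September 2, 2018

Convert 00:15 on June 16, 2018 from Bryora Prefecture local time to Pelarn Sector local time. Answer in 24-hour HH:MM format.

Daylight saving runs 11 February – 23 November; June 16, 2018 is inside that window, so Bryora Prefecture is at UTC−06:00.
00:15 Bryora Prefecture + 6h = 06:15 UTC.
At the standard offset (UTC−08:30), 06:15 UTC − 8h30m = 21:45 Pelarn Sector standard time (rolling into the previous day, 15 June 2018).
The standard-time date in Pelarn Sector, June 15, 2018, lies within the daylight-saving period (26 March – 2 September), so Pelarn Sector is on daylight time, UTC−07:30.
06:15 UTC − 7h30m = 22:45 Pelarn Sector (rolling into the previous day, 15 June 2018).

22:45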